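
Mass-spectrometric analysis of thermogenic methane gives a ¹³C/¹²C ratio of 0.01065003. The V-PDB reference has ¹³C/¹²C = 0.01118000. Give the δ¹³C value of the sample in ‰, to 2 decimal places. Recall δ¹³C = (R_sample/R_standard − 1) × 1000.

-47.40‰

δ¹³C = (R_sample / R_standard − 1) × 1000
R_sample / R_standard = 0.01065003 / 0.01118000 = 0.952597
δ¹³C = (0.952597 − 1) × 1000 = -47.403‰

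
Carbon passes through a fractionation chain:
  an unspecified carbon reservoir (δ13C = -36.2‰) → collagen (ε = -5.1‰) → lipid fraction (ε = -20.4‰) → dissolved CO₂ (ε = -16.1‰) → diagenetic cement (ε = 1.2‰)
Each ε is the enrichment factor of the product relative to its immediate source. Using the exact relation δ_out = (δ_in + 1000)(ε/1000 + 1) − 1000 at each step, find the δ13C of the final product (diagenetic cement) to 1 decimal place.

-74.7‰

step 1: δ = (-36.20 + 1000)·(-5.1/1000 + 1) − 1000 = -41.12‰
step 2: δ = (-41.12 + 1000)·(-20.4/1000 + 1) − 1000 = -60.68‰
step 3: δ = (-60.68 + 1000)·(-16.1/1000 + 1) − 1000 = -75.80‰
step 4: δ = (-75.80 + 1000)·(1.2/1000 + 1) − 1000 = -74.69‰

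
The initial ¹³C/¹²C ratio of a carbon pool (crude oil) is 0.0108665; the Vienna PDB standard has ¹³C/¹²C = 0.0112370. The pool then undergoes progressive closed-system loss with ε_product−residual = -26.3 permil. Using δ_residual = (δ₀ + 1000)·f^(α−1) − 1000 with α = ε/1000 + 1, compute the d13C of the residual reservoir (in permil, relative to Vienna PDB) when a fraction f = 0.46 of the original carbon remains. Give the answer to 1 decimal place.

δ₀ = (0.0108665/0.0112370 − 1)×1000 = (0.967029 − 1)×1000 = -32.971 permil
α − 1 = ε/1000 = -0.0263
f^(α−1) = 0.46^(-0.0263) = 1.020633
δ_res = (-32.971 + 1000) × 1.020633 − 1000 = 986.981 − 1000 = -13.02 permil

-13.0 permil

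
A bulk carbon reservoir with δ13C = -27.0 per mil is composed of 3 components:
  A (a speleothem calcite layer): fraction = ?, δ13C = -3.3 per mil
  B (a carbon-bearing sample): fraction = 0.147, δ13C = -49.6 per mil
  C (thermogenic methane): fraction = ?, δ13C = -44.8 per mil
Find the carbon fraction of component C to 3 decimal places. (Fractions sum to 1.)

Let f_C and f_A be the unknown fractions; fractions sum to 1 so f_C + f_A = 0.853.
Mass balance: Σ fᵢ·δᵢ = δ_bulk ⇒ f_C·(-44.8) + f_A·(-3.3) = -27.0 − (-7.291) = -19.709
Substitute f_A = 0.853 − f_C:
f_C·(-44.8 − -3.3) = -19.709 − 0.853×(-3.3) = -16.894
f_C = -16.894 / -41.5 = 0.4071

0.407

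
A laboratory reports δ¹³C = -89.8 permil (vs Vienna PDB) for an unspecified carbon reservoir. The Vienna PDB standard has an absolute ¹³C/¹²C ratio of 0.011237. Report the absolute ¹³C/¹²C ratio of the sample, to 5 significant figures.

R_sample = R_standard × (δ¹³C/1000 + 1)
R_sample = 0.011237 × (-89.8/1000 + 1) = 0.011237 × 0.910200
R_sample = 0.0102279

0.010228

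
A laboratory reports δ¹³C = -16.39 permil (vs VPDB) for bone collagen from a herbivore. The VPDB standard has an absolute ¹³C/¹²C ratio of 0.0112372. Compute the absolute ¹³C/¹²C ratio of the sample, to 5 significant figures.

R_sample = R_standard × (δ¹³C/1000 + 1)
R_sample = 0.0112372 × (-16.39/1000 + 1) = 0.0112372 × 0.983610
R_sample = 0.0110530

0.011053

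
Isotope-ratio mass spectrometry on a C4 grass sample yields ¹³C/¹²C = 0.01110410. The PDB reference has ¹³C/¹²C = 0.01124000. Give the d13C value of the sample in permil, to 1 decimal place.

-12.1 permil

d13C = (R_sample / R_standard − 1) × 1000
R_sample / R_standard = 0.01110410 / 0.01124000 = 0.987909
d13C = (0.987909 − 1) × 1000 = -12.09 permil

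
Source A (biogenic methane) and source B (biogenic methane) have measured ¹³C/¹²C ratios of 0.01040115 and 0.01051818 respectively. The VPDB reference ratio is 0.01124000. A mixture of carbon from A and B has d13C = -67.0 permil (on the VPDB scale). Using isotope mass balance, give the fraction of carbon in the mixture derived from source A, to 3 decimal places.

δ_A = (0.01040115/0.01124000 − 1)×1000 = (0.925369 − 1)×1000 = -74.631 permil
δ_B = (0.01051818/0.01124000 − 1)×1000 = (0.935781 − 1)×1000 = -64.219 permil
f_A = (δ_mix − δ_B)/(δ_A − δ_B) = (-67.0 − (-64.219))/(-74.631 − (-64.219))
f_A = -2.781 / -10.412 = 0.2671

0.267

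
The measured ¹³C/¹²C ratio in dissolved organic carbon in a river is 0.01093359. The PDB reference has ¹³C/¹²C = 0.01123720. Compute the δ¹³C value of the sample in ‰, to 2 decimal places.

-27.02‰

δ¹³C = (R_sample / R_standard − 1) × 1000
R_sample / R_standard = 0.01093359 / 0.01123720 = 0.972982
δ¹³C = (0.972982 − 1) × 1000 = -27.018‰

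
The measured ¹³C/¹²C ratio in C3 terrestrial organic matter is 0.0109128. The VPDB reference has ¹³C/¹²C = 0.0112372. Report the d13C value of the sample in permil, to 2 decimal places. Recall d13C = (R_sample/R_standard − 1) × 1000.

-28.87 permil

d13C = (R_sample / R_standard − 1) × 1000
R_sample / R_standard = 0.0109128 / 0.0112372 = 0.971132
d13C = (0.971132 − 1) × 1000 = -28.868 permil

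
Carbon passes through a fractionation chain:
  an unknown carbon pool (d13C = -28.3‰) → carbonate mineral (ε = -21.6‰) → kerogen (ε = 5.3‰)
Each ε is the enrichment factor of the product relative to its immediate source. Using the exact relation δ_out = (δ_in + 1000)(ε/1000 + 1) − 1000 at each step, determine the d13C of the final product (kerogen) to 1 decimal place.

step 1: δ = (-28.30 + 1000)·(-21.6/1000 + 1) − 1000 = -49.29‰
step 2: δ = (-49.29 + 1000)·(5.3/1000 + 1) − 1000 = -44.25‰

-44.2‰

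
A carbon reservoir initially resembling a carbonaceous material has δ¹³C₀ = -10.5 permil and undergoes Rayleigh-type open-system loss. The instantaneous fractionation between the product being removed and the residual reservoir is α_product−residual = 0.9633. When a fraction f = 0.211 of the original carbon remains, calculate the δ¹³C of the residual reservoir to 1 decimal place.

Rayleigh residual: δ_res = (δ₀ + 1000)·f^(α−1) − 1000
α − 1 = -0.03670
f^(α−1) = 0.211^(-0.03670) = 1.058763
δ_res = (-10.5 + 1000) × 1.058763 − 1000 = 1047.646 − 1000 = 47.65 permil

47.6 permil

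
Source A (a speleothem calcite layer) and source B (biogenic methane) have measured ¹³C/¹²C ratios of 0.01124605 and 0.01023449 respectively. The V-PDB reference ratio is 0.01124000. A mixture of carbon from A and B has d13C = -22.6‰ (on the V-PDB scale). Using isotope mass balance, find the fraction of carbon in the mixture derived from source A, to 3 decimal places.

δ_A = (0.01124605/0.01124000 − 1)×1000 = (1.000538 − 1)×1000 = 0.538‰
δ_B = (0.01023449/0.01124000 − 1)×1000 = (0.910542 − 1)×1000 = -89.458‰
f_A = (δ_mix − δ_B)/(δ_A − δ_B) = (-22.6 − (-89.458))/(0.538 − (-89.458))
f_A = 66.858 / 89.996 = 0.7429

0.743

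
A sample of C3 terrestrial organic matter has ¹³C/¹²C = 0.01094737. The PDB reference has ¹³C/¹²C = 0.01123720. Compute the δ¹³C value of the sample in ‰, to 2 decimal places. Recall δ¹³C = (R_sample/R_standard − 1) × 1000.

-25.79‰

δ¹³C = (R_sample / R_standard − 1) × 1000
R_sample / R_standard = 0.01094737 / 0.01123720 = 0.974208
δ¹³C = (0.974208 − 1) × 1000 = -25.792‰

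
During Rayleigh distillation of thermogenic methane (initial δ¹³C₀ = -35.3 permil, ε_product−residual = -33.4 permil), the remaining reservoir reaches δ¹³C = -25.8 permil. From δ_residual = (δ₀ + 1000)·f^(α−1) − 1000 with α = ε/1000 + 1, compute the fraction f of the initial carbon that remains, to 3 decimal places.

α − 1 = ε/1000 = -0.0334
(δ_res + 1000)/(δ₀ + 1000) = (-25.8 + 1000)/(-35.3 + 1000) = 974.2/964.7 = 1.009848
f = 1.009848^(1/-0.0334) = exp(ln(1.009848)/-0.0334) = exp(0.00980/-0.0334)
f = exp(-0.2934) = 0.7457

0.746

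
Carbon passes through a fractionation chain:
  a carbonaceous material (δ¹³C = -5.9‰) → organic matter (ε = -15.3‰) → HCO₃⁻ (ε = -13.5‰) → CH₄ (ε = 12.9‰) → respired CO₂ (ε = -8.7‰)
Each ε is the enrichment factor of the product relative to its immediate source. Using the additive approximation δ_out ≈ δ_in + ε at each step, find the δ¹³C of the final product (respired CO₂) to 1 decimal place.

step 1: δ ≈ -5.9 + (-15.3) = -21.2‰
step 2: δ ≈ -21.2 + (-13.5) = -34.7‰
step 3: δ ≈ -34.7 + (12.9) = -21.8‰
step 4: δ ≈ -21.8 + (-8.7) = -30.5‰

-30.5‰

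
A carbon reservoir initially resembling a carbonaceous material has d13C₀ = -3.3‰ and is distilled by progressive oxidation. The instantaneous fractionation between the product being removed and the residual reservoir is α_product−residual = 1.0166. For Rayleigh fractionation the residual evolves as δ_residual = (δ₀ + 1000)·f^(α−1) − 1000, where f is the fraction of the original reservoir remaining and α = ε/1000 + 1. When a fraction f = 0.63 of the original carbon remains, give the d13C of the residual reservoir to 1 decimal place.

-10.9‰

Rayleigh residual: δ_res = (δ₀ + 1000)·f^(α−1) − 1000
α − 1 = 0.01660
f^(α−1) = 0.63^(0.01660) = 0.992360
δ_res = (-3.3 + 1000) × 0.992360 − 1000 = 989.085 − 1000 = -10.92‰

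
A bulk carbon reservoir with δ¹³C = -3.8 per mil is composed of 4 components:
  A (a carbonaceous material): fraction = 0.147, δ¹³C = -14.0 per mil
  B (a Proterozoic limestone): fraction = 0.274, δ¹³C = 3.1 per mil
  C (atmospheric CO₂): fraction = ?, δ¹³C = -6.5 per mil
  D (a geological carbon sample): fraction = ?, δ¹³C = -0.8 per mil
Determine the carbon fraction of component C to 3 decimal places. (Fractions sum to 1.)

0.373

Let f_C and f_D be the unknown fractions; fractions sum to 1 so f_C + f_D = 0.579.
Mass balance: Σ fᵢ·δᵢ = δ_bulk ⇒ f_C·(-6.5) + f_D·(-0.8) = -3.8 − (-1.209) = -2.591
Substitute f_D = 0.579 − f_C:
f_C·(-6.5 − -0.8) = -2.591 − 0.579×(-0.8) = -2.128
f_C = -2.128 / -5.7 = 0.3734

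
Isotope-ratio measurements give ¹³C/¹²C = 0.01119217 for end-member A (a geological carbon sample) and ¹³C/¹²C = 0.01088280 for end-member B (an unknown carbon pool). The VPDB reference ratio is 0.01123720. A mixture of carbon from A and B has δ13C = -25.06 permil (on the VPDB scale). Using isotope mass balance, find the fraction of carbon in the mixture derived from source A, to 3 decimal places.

0.235

δ_A = (0.01119217/0.01123720 − 1)×1000 = (0.995993 − 1)×1000 = -4.007 permil
δ_B = (0.01088280/0.01123720 − 1)×1000 = (0.968462 − 1)×1000 = -31.538 permil
f_A = (δ_mix − δ_B)/(δ_A − δ_B) = (-25.06 − (-31.538))/(-4.007 − (-31.538))
f_A = 6.478 / 27.531 = 0.2353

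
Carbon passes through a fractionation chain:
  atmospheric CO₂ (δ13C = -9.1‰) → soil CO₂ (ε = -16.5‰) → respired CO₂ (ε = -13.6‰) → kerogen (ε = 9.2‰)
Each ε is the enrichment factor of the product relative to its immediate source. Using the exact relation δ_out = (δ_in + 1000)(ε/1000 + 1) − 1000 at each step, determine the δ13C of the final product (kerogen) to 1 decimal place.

-29.9‰

step 1: δ = (-9.10 + 1000)·(-16.5/1000 + 1) − 1000 = -25.45‰
step 2: δ = (-25.45 + 1000)·(-13.6/1000 + 1) − 1000 = -38.70‰
step 3: δ = (-38.70 + 1000)·(9.2/1000 + 1) − 1000 = -29.86‰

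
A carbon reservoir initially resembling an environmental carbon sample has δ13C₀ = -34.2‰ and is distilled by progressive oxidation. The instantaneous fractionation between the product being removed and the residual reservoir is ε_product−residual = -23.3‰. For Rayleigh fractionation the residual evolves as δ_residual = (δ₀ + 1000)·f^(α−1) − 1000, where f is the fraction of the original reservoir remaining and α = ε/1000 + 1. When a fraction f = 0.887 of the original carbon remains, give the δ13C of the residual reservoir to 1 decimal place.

-31.5‰

Rayleigh residual: δ_res = (δ₀ + 1000)·f^(α−1) − 1000
α = ε/1000 + 1 = 0.97670, so α − 1 = -0.02330
f^(α−1) = 0.887^(-0.02330) = 1.002798
δ_res = (-34.2 + 1000) × 1.002798 − 1000 = 968.502 − 1000 = -31.50‰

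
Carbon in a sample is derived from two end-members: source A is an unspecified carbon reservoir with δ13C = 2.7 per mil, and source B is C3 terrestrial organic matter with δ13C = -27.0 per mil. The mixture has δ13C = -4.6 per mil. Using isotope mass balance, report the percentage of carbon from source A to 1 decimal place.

δ_mix = f_A·δ_A + (1 − f_A)·δ_B  ⇒  f_A = (δ_mix − δ_B)/(δ_A − δ_B)
f_A = (-4.6 − (-27.0)) / (2.7 − (-27.0))
f_A = 22.4 / 29.7 = 0.7542

75.4%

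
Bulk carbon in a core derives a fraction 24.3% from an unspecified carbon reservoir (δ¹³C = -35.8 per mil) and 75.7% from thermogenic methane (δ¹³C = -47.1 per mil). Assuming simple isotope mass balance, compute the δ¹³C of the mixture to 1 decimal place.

-44.4 per mil

δ_mix = f_A·δ_A + f_B·δ_B
δ_mix = 0.243 × (-35.8) + 0.757 × (-47.1)
δ_mix = -8.70 + -35.65 = -44.35 per mil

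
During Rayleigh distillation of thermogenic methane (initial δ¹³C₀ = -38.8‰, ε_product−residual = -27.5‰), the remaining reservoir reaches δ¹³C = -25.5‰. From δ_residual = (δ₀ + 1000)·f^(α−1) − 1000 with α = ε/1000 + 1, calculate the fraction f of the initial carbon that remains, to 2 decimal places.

0.61

α − 1 = ε/1000 = -0.0275
(δ_res + 1000)/(δ₀ + 1000) = (-25.5 + 1000)/(-38.8 + 1000) = 974.5/961.2 = 1.013837
f = 1.013837^(1/-0.0275) = exp(ln(1.013837)/-0.0275) = exp(0.01374/-0.0275)
f = exp(-0.4997) = 0.6067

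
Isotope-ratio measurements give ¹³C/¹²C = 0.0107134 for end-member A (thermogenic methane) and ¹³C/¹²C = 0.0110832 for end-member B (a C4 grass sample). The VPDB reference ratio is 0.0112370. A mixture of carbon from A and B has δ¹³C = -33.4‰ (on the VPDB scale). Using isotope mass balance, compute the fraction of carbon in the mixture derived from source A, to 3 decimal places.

δ_A = (0.0107134/0.0112370 − 1)×1000 = (0.953404 − 1)×1000 = -46.596‰
δ_B = (0.0110832/0.0112370 − 1)×1000 = (0.986313 − 1)×1000 = -13.687‰
f_A = (δ_mix − δ_B)/(δ_A − δ_B) = (-33.4 − (-13.687))/(-46.596 − (-13.687))
f_A = -19.713 / -32.909 = 0.5990

0.599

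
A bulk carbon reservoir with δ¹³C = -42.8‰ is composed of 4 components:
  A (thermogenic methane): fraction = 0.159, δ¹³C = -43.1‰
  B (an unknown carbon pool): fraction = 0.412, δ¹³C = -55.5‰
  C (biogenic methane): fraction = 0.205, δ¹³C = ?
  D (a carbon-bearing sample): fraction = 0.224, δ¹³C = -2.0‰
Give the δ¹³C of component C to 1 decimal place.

-61.6‰

Isotope mass balance: δ_bulk = Σ fᵢ·δᵢ.
-42.8 = 0.159×(-43.1) + 0.412×(-55.5) + 0.205×δ_C + 0.224×(-2.0)
0.205·δ_C = -42.8 − (-30.167) = -12.633
δ_C = -12.633 / 0.205 = -61.62‰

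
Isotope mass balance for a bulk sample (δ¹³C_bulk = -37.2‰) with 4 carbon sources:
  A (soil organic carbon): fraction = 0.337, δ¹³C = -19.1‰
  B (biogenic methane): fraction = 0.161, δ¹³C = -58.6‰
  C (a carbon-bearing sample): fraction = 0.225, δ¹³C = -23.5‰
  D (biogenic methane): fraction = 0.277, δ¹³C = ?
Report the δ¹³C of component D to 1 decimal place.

-57.9‰

Isotope mass balance: δ_bulk = Σ fᵢ·δᵢ.
-37.2 = 0.337×(-19.1) + 0.161×(-58.6) + 0.225×(-23.5) + 0.277×δ_D
0.277·δ_D = -37.2 − (-21.159) = -16.041
δ_D = -16.041 / 0.277 = -57.91‰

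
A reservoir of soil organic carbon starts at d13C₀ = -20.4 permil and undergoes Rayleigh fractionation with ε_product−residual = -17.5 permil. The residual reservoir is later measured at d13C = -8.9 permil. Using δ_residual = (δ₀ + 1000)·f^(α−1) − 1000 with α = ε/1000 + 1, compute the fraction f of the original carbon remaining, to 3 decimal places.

α − 1 = ε/1000 = -0.0175
(δ_res + 1000)/(δ₀ + 1000) = (-8.9 + 1000)/(-20.4 + 1000) = 991.1/979.6 = 1.011739
f = 1.011739^(1/-0.0175) = exp(ln(1.011739)/-0.0175) = exp(0.01167/-0.0175)
f = exp(-0.6669) = 0.5133

0.513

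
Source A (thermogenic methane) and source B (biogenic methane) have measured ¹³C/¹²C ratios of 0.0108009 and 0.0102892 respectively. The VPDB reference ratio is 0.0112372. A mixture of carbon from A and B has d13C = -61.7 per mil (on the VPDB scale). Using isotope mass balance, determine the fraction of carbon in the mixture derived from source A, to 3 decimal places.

δ_A = (0.0108009/0.0112372 − 1)×1000 = (0.961174 − 1)×1000 = -38.826 per mil
δ_B = (0.0102892/0.0112372 − 1)×1000 = (0.915637 − 1)×1000 = -84.363 per mil
f_A = (δ_mix − δ_B)/(δ_A − δ_B) = (-61.7 − (-84.363))/(-38.826 − (-84.363))
f_A = 22.663 / 45.536 = 0.4977

0.498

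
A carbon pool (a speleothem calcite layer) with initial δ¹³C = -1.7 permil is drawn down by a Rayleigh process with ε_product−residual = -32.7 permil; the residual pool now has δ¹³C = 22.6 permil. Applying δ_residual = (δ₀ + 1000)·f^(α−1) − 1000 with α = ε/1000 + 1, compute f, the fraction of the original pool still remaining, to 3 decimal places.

α − 1 = ε/1000 = -0.0327
(δ_res + 1000)/(δ₀ + 1000) = (22.6 + 1000)/(-1.7 + 1000) = 1022.6/998.3 = 1.024341
f = 1.024341^(1/-0.0327) = exp(ln(1.024341)/-0.0327) = exp(0.02405/-0.0327)
f = exp(-0.7355) = 0.4793

0.479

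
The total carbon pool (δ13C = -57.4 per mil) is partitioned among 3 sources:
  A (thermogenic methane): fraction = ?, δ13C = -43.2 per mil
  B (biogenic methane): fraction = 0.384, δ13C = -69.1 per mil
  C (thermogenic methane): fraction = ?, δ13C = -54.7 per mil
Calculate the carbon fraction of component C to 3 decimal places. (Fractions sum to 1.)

0.370

Let f_C and f_A be the unknown fractions; fractions sum to 1 so f_C + f_A = 0.616.
Mass balance: Σ fᵢ·δᵢ = δ_bulk ⇒ f_C·(-54.7) + f_A·(-43.2) = -57.4 − (-26.534) = -30.866
Substitute f_A = 0.616 − f_C:
f_C·(-54.7 − -43.2) = -30.866 − 0.616×(-43.2) = -4.254
f_C = -4.254 / -11.5 = 0.3699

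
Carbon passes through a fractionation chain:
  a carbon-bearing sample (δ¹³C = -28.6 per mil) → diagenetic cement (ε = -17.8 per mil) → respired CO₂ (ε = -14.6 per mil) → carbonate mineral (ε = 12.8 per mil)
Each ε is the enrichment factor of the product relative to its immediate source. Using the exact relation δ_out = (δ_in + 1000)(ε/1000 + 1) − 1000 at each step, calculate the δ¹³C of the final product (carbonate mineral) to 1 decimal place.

-47.8 per mil

step 1: δ = (-28.60 + 1000)·(-17.8/1000 + 1) − 1000 = -45.89 per mil
step 2: δ = (-45.89 + 1000)·(-14.6/1000 + 1) − 1000 = -59.82 per mil
step 3: δ = (-59.82 + 1000)·(12.8/1000 + 1) − 1000 = -47.79 per mil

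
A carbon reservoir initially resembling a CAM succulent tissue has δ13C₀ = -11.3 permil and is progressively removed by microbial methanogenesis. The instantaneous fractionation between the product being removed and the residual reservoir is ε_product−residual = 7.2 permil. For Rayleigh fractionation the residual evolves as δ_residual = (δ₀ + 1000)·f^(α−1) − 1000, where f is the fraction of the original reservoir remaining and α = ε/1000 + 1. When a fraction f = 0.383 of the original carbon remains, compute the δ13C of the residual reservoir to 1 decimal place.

-18.1 permil

Rayleigh residual: δ_res = (δ₀ + 1000)·f^(α−1) − 1000
α = ε/1000 + 1 = 1.00720, so α − 1 = 0.00720
f^(α−1) = 0.383^(0.00720) = 0.993114
δ_res = (-11.3 + 1000) × 0.993114 − 1000 = 981.892 − 1000 = -18.11 permil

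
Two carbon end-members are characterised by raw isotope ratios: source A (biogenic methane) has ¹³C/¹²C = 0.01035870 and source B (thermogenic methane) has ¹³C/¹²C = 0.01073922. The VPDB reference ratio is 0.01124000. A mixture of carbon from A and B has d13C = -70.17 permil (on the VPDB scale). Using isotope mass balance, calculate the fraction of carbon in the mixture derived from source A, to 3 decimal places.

0.757

δ_A = (0.01035870/0.01124000 − 1)×1000 = (0.921593 − 1)×1000 = -78.407 permil
δ_B = (0.01073922/0.01124000 − 1)×1000 = (0.955447 − 1)×1000 = -44.553 permil
f_A = (δ_mix − δ_B)/(δ_A − δ_B) = (-70.17 − (-44.553))/(-78.407 − (-44.553))
f_A = -25.617 / -33.854 = 0.7567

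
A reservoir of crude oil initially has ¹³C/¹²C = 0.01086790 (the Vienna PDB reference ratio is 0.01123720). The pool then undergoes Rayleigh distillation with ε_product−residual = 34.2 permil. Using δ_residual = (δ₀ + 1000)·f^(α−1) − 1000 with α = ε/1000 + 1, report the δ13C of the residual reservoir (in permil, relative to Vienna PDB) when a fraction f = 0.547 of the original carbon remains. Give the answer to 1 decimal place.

-52.6 permil

δ₀ = (0.01086790/0.01123720 − 1)×1000 = (0.967136 − 1)×1000 = -32.864 permil
α − 1 = ε/1000 = 0.0342
f^(α−1) = 0.547^(0.0342) = 0.979578
δ_res = (-32.864 + 1000) × 0.979578 − 1000 = 947.385 − 1000 = -52.61 permil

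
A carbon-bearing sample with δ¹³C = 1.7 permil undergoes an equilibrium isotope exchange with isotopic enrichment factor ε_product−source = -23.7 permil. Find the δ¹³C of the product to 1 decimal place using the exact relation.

-22.0 permil

Exactly, δ_product = (δ_source + 1000)·(ε/1000 + 1) − 1000.
δ_product = (1.7 + 1000) × (-23.7/1000 + 1) − 1000
δ_product = -22.04 permil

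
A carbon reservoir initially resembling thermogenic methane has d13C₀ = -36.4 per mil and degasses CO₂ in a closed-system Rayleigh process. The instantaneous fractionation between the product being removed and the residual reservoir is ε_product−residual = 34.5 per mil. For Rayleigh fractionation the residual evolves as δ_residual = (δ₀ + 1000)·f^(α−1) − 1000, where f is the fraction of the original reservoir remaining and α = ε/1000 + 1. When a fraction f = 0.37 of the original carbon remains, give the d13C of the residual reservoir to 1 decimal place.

Rayleigh residual: δ_res = (δ₀ + 1000)·f^(α−1) − 1000
α = ε/1000 + 1 = 1.03450, so α − 1 = 0.03450
f^(α−1) = 0.37^(0.03450) = 0.966280
δ_res = (-36.4 + 1000) × 0.966280 − 1000 = 931.107 − 1000 = -68.89 per mil

-68.9 per mil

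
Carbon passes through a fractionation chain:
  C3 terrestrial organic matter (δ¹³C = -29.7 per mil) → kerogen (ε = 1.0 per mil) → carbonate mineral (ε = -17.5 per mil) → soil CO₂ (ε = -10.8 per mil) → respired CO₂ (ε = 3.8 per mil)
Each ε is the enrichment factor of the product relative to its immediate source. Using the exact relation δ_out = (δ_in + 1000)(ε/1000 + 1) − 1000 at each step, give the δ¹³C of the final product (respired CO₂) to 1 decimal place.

-52.4 per mil

step 1: δ = (-29.70 + 1000)·(1.0/1000 + 1) − 1000 = -28.73 per mil
step 2: δ = (-28.73 + 1000)·(-17.5/1000 + 1) − 1000 = -45.73 per mil
step 3: δ = (-45.73 + 1000)·(-10.8/1000 + 1) − 1000 = -56.03 per mil
step 4: δ = (-56.03 + 1000)·(3.8/1000 + 1) − 1000 = -52.45 per mil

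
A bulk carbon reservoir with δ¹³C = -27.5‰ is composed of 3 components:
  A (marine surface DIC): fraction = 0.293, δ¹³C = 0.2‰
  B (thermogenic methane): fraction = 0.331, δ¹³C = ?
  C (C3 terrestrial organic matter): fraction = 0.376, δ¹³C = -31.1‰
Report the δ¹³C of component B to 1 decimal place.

Isotope mass balance: δ_bulk = Σ fᵢ·δᵢ.
-27.5 = 0.293×(0.2) + 0.331×δ_B + 0.376×(-31.1)
0.331·δ_B = -27.5 − (-11.635) = -15.865
δ_B = -15.865 / 0.331 = -47.93‰

-47.9‰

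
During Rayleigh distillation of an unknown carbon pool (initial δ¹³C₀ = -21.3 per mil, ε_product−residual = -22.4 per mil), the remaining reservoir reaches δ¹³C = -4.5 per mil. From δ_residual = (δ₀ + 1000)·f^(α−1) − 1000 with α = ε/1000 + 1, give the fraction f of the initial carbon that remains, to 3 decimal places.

α − 1 = ε/1000 = -0.0224
(δ_res + 1000)/(δ₀ + 1000) = (-4.5 + 1000)/(-21.3 + 1000) = 995.5/978.7 = 1.017166
f = 1.017166^(1/-0.0224) = exp(ln(1.017166)/-0.0224) = exp(0.01702/-0.0224)
f = exp(-0.7598) = 0.4678

0.468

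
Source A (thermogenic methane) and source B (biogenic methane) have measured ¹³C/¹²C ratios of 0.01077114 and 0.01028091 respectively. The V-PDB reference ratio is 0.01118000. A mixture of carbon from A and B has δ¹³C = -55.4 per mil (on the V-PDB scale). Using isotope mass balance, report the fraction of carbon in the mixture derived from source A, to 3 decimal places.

δ_A = (0.01077114/0.01118000 − 1)×1000 = (0.963429 − 1)×1000 = -36.571 per mil
δ_B = (0.01028091/0.01118000 − 1)×1000 = (0.919581 − 1)×1000 = -80.419 per mil
f_A = (δ_mix − δ_B)/(δ_A − δ_B) = (-55.4 − (-80.419))/(-36.571 − (-80.419))
f_A = 25.019 / 43.849 = 0.5706

0.571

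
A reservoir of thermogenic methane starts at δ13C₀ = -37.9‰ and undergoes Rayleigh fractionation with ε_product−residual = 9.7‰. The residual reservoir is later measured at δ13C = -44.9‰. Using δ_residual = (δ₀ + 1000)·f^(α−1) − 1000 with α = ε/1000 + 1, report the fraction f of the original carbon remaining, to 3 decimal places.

α − 1 = ε/1000 = 0.0097
(δ_res + 1000)/(δ₀ + 1000) = (-44.9 + 1000)/(-37.9 + 1000) = 955.1/962.1 = 0.992724
f = 0.992724^(1/0.0097) = exp(ln(0.992724)/0.0097) = exp(-0.00730/0.0097)
f = exp(-0.7528) = 0.4710

0.471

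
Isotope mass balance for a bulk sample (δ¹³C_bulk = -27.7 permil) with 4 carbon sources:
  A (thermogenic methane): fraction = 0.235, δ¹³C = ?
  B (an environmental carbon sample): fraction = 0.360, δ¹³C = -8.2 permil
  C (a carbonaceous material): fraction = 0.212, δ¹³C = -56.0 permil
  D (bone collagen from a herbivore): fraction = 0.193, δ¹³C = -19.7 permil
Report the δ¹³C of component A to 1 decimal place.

-38.6 permil

Isotope mass balance: δ_bulk = Σ fᵢ·δᵢ.
-27.7 = 0.235×δ_A + 0.360×(-8.2) + 0.212×(-56.0) + 0.193×(-19.7)
0.235·δ_A = -27.7 − (-18.626) = -9.074
δ_A = -9.074 / 0.235 = -38.61 permil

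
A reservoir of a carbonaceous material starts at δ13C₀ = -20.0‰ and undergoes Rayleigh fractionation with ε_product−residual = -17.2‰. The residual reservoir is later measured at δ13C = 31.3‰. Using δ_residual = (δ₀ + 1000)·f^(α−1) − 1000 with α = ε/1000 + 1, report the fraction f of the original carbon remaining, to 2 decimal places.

0.05

α − 1 = ε/1000 = -0.0172
(δ_res + 1000)/(δ₀ + 1000) = (31.3 + 1000)/(-20.0 + 1000) = 1031.3/980.0 = 1.052347
f = 1.052347^(1/-0.0172) = exp(ln(1.052347)/-0.0172) = exp(0.05102/-0.0172)
f = exp(-2.9664) = 0.0515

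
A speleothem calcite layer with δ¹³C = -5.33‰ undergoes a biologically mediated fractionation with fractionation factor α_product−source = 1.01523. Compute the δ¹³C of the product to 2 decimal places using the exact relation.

9.82‰

δ_product = (δ_source + 1000)·α − 1000
δ_product = (-5.33 + 1000) × 1.01523 − 1000
δ_product = 1009.819 − 1000 = 9.819‰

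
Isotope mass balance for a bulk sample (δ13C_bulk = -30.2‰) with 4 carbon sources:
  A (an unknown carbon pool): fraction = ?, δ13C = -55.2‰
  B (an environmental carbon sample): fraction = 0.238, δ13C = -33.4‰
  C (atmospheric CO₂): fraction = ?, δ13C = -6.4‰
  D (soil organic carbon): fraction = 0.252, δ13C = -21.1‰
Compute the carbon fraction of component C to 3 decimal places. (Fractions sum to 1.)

0.230

Let f_C and f_A be the unknown fractions; fractions sum to 1 so f_C + f_A = 0.510.
Mass balance: Σ fᵢ·δᵢ = δ_bulk ⇒ f_C·(-6.4) + f_A·(-55.2) = -30.2 − (-13.266) = -16.934
Substitute f_A = 0.510 − f_C:
f_C·(-6.4 − -55.2) = -16.934 − 0.510×(-55.2) = 11.218
f_C = 11.218 / 48.8 = 0.2299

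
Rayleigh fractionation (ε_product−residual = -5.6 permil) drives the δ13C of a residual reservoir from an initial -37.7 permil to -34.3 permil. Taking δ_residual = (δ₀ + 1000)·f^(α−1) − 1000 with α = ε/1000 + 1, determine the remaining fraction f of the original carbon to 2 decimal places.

α − 1 = ε/1000 = -0.0056
(δ_res + 1000)/(δ₀ + 1000) = (-34.3 + 1000)/(-37.7 + 1000) = 965.7/962.3 = 1.003533
f = 1.003533^(1/-0.0056) = exp(ln(1.003533)/-0.0056) = exp(0.00353/-0.0056)
f = exp(-0.6298) = 0.5327

0.53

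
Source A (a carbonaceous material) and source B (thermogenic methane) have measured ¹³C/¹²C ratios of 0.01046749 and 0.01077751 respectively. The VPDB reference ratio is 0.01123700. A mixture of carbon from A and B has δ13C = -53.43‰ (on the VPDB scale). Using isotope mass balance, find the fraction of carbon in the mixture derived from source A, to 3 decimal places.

δ_A = (0.01046749/0.01123700 − 1)×1000 = (0.931520 − 1)×1000 = -68.480‰
δ_B = (0.01077751/0.01123700 − 1)×1000 = (0.959109 − 1)×1000 = -40.891‰
f_A = (δ_mix − δ_B)/(δ_A − δ_B) = (-53.43 − (-40.891))/(-68.480 − (-40.891))
f_A = -12.539 / -27.589 = 0.4545

0.454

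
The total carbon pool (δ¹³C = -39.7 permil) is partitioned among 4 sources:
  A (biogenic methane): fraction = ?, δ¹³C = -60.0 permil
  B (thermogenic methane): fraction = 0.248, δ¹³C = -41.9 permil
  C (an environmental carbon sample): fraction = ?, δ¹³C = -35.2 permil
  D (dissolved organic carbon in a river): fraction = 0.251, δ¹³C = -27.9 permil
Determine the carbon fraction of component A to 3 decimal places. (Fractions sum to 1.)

Let f_A and f_C be the unknown fractions; fractions sum to 1 so f_A + f_C = 0.501.
Mass balance: Σ fᵢ·δᵢ = δ_bulk ⇒ f_A·(-60.0) + f_C·(-35.2) = -39.7 − (-17.394) = -22.306
Substitute f_C = 0.501 − f_A:
f_A·(-60.0 − -35.2) = -22.306 − 0.501×(-35.2) = -4.671
f_A = -4.671 / -24.8 = 0.1883

0.188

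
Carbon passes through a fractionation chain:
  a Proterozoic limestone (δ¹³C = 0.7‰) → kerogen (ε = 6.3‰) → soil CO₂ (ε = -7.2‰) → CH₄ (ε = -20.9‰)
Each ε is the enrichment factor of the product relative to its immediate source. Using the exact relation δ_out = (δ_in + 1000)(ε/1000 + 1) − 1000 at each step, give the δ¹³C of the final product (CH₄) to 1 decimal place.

step 1: δ = (0.70 + 1000)·(6.3/1000 + 1) − 1000 = 7.00‰
step 2: δ = (7.00 + 1000)·(-7.2/1000 + 1) − 1000 = -0.25‰
step 3: δ = (-0.25 + 1000)·(-20.9/1000 + 1) − 1000 = -21.14‰

-21.1‰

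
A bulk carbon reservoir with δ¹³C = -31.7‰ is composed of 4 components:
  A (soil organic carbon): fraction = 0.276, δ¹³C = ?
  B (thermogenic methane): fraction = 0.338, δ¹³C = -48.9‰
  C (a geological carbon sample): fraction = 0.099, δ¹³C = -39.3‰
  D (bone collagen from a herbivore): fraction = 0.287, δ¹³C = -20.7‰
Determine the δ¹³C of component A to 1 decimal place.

Isotope mass balance: δ_bulk = Σ fᵢ·δᵢ.
-31.7 = 0.276×δ_A + 0.338×(-48.9) + 0.099×(-39.3) + 0.287×(-20.7)
0.276·δ_A = -31.7 − (-26.360) = -5.340
δ_A = -5.340 / 0.276 = -19.35‰

-19.3‰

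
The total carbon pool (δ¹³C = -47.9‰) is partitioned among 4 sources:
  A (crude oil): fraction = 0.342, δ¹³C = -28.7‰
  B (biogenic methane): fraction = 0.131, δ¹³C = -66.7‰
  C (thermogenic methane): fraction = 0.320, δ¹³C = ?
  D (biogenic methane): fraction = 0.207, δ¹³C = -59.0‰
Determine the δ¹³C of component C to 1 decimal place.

Isotope mass balance: δ_bulk = Σ fᵢ·δᵢ.
-47.9 = 0.342×(-28.7) + 0.131×(-66.7) + 0.320×δ_C + 0.207×(-59.0)
0.320·δ_C = -47.9 − (-30.766) = -17.134
δ_C = -17.134 / 0.320 = -53.54‰

-53.5‰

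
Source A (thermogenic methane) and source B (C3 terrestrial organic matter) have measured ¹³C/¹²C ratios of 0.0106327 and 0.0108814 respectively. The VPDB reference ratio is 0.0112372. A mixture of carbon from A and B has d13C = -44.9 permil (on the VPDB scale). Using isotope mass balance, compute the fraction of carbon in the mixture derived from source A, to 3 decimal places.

0.598

δ_A = (0.0106327/0.0112372 − 1)×1000 = (0.946205 − 1)×1000 = -53.795 permil
δ_B = (0.0108814/0.0112372 − 1)×1000 = (0.968337 − 1)×1000 = -31.663 permil
f_A = (δ_mix − δ_B)/(δ_A − δ_B) = (-44.9 − (-31.663))/(-53.795 − (-31.663))
f_A = -13.237 / -22.132 = 0.5981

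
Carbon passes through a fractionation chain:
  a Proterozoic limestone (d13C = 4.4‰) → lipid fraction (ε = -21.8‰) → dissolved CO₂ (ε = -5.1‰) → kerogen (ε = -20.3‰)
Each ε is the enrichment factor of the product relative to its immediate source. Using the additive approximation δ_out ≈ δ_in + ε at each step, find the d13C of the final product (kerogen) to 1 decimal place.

step 1: δ ≈ 4.4 + (-21.8) = -17.4‰
step 2: δ ≈ -17.4 + (-5.1) = -22.5‰
step 3: δ ≈ -22.5 + (-20.3) = -42.8‰

-42.8‰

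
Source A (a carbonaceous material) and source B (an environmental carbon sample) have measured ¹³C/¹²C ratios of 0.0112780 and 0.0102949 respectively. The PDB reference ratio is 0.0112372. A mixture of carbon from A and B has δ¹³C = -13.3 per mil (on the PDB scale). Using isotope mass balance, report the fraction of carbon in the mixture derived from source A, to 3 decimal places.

0.806

δ_A = (0.0112780/0.0112372 − 1)×1000 = (1.003631 − 1)×1000 = 3.631 per mil
δ_B = (0.0102949/0.0112372 − 1)×1000 = (0.916145 − 1)×1000 = -83.855 per mil
f_A = (δ_mix − δ_B)/(δ_A − δ_B) = (-13.3 − (-83.855))/(3.631 − (-83.855))
f_A = 70.555 / 87.486 = 0.8065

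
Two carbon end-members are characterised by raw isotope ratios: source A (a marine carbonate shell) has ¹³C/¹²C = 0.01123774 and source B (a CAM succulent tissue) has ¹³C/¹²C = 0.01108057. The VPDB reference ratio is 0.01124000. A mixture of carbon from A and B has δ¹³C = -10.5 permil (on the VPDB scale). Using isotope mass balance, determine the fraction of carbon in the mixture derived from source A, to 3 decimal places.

0.263

δ_A = (0.01123774/0.01124000 − 1)×1000 = (0.999799 − 1)×1000 = -0.201 permil
δ_B = (0.01108057/0.01124000 − 1)×1000 = (0.985816 − 1)×1000 = -14.184 permil
f_A = (δ_mix − δ_B)/(δ_A − δ_B) = (-10.5 − (-14.184))/(-0.201 − (-14.184))
f_A = 3.684 / 13.983 = 0.2635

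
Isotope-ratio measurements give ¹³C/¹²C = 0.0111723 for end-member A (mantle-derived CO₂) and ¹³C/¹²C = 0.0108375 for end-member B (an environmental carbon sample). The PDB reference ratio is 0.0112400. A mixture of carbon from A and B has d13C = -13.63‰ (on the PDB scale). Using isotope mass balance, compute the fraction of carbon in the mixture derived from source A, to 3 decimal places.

0.745

δ_A = (0.0111723/0.0112400 − 1)×1000 = (0.993977 − 1)×1000 = -6.023‰
δ_B = (0.0108375/0.0112400 − 1)×1000 = (0.964190 − 1)×1000 = -35.810‰
f_A = (δ_mix − δ_B)/(δ_A − δ_B) = (-13.63 − (-35.810))/(-6.023 − (-35.810))
f_A = 22.180 / 29.786 = 0.7446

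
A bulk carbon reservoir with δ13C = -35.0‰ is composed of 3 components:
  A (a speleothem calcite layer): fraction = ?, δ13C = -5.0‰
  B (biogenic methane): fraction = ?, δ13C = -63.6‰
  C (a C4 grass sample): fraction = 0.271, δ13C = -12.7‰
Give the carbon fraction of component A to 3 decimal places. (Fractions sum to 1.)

0.253

Let f_A and f_B be the unknown fractions; fractions sum to 1 so f_A + f_B = 0.729.
Mass balance: Σ fᵢ·δᵢ = δ_bulk ⇒ f_A·(-5.0) + f_B·(-63.6) = -35.0 − (-3.442) = -31.558
Substitute f_B = 0.729 − f_A:
f_A·(-5.0 − -63.6) = -31.558 − 0.729×(-63.6) = 14.806
f_A = 14.806 / 58.6 = 0.2527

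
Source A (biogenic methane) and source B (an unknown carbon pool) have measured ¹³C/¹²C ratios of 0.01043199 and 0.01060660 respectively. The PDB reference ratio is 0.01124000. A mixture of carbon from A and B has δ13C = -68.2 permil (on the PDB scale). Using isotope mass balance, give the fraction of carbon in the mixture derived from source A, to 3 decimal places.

δ_A = (0.01043199/0.01124000 − 1)×1000 = (0.928113 − 1)×1000 = -71.887 permil
δ_B = (0.01060660/0.01124000 − 1)×1000 = (0.943648 − 1)×1000 = -56.352 permil
f_A = (δ_mix − δ_B)/(δ_A − δ_B) = (-68.2 − (-56.352))/(-71.887 − (-56.352))
f_A = -11.848 / -15.535 = 0.7627

0.763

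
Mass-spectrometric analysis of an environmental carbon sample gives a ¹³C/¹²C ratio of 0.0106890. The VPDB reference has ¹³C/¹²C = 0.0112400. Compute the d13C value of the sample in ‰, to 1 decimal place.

d13C = (R_sample / R_standard − 1) × 1000
R_sample / R_standard = 0.0106890 / 0.0112400 = 0.950979
d13C = (0.950979 − 1) × 1000 = -49.02‰

-49.0‰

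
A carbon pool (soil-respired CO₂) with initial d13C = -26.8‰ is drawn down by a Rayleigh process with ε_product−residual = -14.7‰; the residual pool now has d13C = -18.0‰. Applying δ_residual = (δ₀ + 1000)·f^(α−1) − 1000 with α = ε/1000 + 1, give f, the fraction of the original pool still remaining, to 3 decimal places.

0.542

α − 1 = ε/1000 = -0.0147
(δ_res + 1000)/(δ₀ + 1000) = (-18.0 + 1000)/(-26.8 + 1000) = 982.0/973.2 = 1.009042
f = 1.009042^(1/-0.0147) = exp(ln(1.009042)/-0.0147) = exp(0.00900/-0.0147)
f = exp(-0.6124) = 0.5421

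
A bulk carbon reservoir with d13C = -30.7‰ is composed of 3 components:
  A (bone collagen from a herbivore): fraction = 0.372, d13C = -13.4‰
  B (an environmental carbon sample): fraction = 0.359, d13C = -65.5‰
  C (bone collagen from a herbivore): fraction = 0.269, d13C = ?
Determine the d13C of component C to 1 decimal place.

Isotope mass balance: δ_bulk = Σ fᵢ·δᵢ.
-30.7 = 0.372×(-13.4) + 0.359×(-65.5) + 0.269×δ_C
0.269·δ_C = -30.7 − (-28.499) = -2.201
δ_C = -2.201 / 0.269 = -8.18‰

-8.2‰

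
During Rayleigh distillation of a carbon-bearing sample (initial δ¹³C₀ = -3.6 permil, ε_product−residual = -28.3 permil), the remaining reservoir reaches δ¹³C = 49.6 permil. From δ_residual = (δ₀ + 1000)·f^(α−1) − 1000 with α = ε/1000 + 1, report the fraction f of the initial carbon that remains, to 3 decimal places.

0.159

α − 1 = ε/1000 = -0.0283
(δ_res + 1000)/(δ₀ + 1000) = (49.6 + 1000)/(-3.6 + 1000) = 1049.6/996.4 = 1.053392
f = 1.053392^(1/-0.0283) = exp(ln(1.053392)/-0.0283) = exp(0.05202/-0.0283)
f = exp(-1.8380) = 0.1591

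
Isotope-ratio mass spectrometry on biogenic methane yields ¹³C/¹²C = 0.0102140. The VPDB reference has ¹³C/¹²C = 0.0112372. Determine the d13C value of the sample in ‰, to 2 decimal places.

-91.05‰

d13C = (R_sample / R_standard − 1) × 1000
R_sample / R_standard = 0.0102140 / 0.0112372 = 0.908945
d13C = (0.908945 − 1) × 1000 = -91.055‰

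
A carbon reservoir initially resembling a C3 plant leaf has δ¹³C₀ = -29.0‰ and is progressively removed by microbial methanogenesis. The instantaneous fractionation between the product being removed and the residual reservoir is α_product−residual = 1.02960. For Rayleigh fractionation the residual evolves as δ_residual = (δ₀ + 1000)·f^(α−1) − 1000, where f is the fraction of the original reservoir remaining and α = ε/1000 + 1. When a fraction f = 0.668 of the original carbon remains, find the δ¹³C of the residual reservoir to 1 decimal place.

-40.5‰

Rayleigh residual: δ_res = (δ₀ + 1000)·f^(α−1) − 1000
α − 1 = 0.02960
f^(α−1) = 0.668^(0.02960) = 0.988128
δ_res = (-29.0 + 1000) × 0.988128 − 1000 = 959.473 − 1000 = -40.53‰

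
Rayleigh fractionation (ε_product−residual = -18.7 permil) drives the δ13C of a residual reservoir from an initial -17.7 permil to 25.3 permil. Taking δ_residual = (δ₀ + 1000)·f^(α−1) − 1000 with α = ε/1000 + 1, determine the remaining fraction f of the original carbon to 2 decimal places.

0.10

α − 1 = ε/1000 = -0.0187
(δ_res + 1000)/(δ₀ + 1000) = (25.3 + 1000)/(-17.7 + 1000) = 1025.3/982.3 = 1.043775
f = 1.043775^(1/-0.0187) = exp(ln(1.043775)/-0.0187) = exp(0.04284/-0.0187)
f = exp(-2.2911) = 0.1012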